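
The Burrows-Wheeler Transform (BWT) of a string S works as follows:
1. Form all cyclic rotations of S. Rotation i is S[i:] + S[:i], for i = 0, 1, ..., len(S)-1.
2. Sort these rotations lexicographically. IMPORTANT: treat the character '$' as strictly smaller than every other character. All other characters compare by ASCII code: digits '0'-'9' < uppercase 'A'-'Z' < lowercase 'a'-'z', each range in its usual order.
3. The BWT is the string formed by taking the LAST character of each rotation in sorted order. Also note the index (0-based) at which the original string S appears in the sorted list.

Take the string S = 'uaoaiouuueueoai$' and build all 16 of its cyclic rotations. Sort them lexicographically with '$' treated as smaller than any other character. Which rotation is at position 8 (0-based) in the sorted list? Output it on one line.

Answer: oai$uaoaiouuueue

Derivation:
All 16 rotations (rotation i = S[i:]+S[:i]):
  rot[0] = uaoaiouuueueoai$
  rot[1] = aoaiouuueueoai$u
  rot[2] = oaiouuueueoai$ua
  rot[3] = aiouuueueoai$uao
  rot[4] = iouuueueoai$uaoa
  rot[5] = ouuueueoai$uaoai
  rot[6] = uuueueoai$uaoaio
  rot[7] = uueueoai$uaoaiou
  rot[8] = ueueoai$uaoaiouu
  rot[9] = eueoai$uaoaiouuu
  rot[10] = ueoai$uaoaiouuue
  rot[11] = eoai$uaoaiouuueu
  rot[12] = oai$uaoaiouuueue
  rot[13] = ai$uaoaiouuueueo
  rot[14] = i$uaoaiouuueueoa
  rot[15] = $uaoaiouuueueoai
Sorted (with $ < everything):
  sorted[0] = $uaoaiouuueueoai
  sorted[1] = ai$uaoaiouuueueo
  sorted[2] = aiouuueueoai$uao
  sorted[3] = aoaiouuueueoai$u
  sorted[4] = eoai$uaoaiouuueu
  sorted[5] = eueoai$uaoaiouuu
  sorted[6] = i$uaoaiouuueueoa
  sorted[7] = iouuueueoai$uaoa
  sorted[8] = oai$uaoaiouuueue
  sorted[9] = oaiouuueueoai$ua
  sorted[10] = ouuueueoai$uaoai
  sorted[11] = uaoaiouuueueoai$
  sorted[12] = ueoai$uaoaiouuue
  sorted[13] = ueueoai$uaoaiouu
  sorted[14] = uueueoai$uaoaiou
  sorted[15] = uuueueoai$uaoaio
sorted[8] = oai$uaoaiouuueue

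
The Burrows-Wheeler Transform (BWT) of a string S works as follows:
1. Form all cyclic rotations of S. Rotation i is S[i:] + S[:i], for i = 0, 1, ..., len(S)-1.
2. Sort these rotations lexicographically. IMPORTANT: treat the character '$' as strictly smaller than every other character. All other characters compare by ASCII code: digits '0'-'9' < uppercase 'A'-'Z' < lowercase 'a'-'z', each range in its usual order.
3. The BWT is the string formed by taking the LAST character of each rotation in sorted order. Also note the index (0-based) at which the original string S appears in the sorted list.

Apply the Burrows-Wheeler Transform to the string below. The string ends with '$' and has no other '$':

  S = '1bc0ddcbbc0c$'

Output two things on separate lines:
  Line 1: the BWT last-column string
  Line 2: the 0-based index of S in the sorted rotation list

Answer: ccc$cb10bbdd0
3

Derivation:
All 13 rotations (rotation i = S[i:]+S[:i]):
  rot[0] = 1bc0ddcbbc0c$
  rot[1] = bc0ddcbbc0c$1
  rot[2] = c0ddcbbc0c$1b
  rot[3] = 0ddcbbc0c$1bc
  rot[4] = ddcbbc0c$1bc0
  rot[5] = dcbbc0c$1bc0d
  rot[6] = cbbc0c$1bc0dd
  rot[7] = bbc0c$1bc0ddc
  rot[8] = bc0c$1bc0ddcb
  rot[9] = c0c$1bc0ddcbb
  rot[10] = 0c$1bc0ddcbbc
  rot[11] = c$1bc0ddcbbc0
  rot[12] = $1bc0ddcbbc0c
Sorted (with $ < everything):
  sorted[0] = $1bc0ddcbbc0c  (last char: 'c')
  sorted[1] = 0c$1bc0ddcbbc  (last char: 'c')
  sorted[2] = 0ddcbbc0c$1bc  (last char: 'c')
  sorted[3] = 1bc0ddcbbc0c$  (last char: '$')
  sorted[4] = bbc0c$1bc0ddc  (last char: 'c')
  sorted[5] = bc0c$1bc0ddcb  (last char: 'b')
  sorted[6] = bc0ddcbbc0c$1  (last char: '1')
  sorted[7] = c$1bc0ddcbbc0  (last char: '0')
  sorted[8] = c0c$1bc0ddcbb  (last char: 'b')
  sorted[9] = c0ddcbbc0c$1b  (last char: 'b')
  sorted[10] = cbbc0c$1bc0dd  (last char: 'd')
  sorted[11] = dcbbc0c$1bc0d  (last char: 'd')
  sorted[12] = ddcbbc0c$1bc0  (last char: '0')
Last column: ccc$cb10bbdd0
Original string S is at sorted index 3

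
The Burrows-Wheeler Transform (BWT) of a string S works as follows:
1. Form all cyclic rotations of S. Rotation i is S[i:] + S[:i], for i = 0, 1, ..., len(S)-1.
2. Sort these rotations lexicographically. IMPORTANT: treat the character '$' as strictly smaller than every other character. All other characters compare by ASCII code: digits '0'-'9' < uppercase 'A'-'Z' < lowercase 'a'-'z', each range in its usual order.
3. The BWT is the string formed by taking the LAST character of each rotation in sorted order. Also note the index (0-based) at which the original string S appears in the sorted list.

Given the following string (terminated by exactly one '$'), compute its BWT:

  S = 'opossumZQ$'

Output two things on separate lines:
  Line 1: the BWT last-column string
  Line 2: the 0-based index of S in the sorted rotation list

Answer: QZmu$pooss
4

Derivation:
All 10 rotations (rotation i = S[i:]+S[:i]):
  rot[0] = opossumZQ$
  rot[1] = possumZQ$o
  rot[2] = ossumZQ$op
  rot[3] = ssumZQ$opo
  rot[4] = sumZQ$opos
  rot[5] = umZQ$oposs
  rot[6] = mZQ$opossu
  rot[7] = ZQ$opossum
  rot[8] = Q$opossumZ
  rot[9] = $opossumZQ
Sorted (with $ < everything):
  sorted[0] = $opossumZQ  (last char: 'Q')
  sorted[1] = Q$opossumZ  (last char: 'Z')
  sorted[2] = ZQ$opossum  (last char: 'm')
  sorted[3] = mZQ$opossu  (last char: 'u')
  sorted[4] = opossumZQ$  (last char: '$')
  sorted[5] = ossumZQ$op  (last char: 'p')
  sorted[6] = possumZQ$o  (last char: 'o')
  sorted[7] = ssumZQ$opo  (last char: 'o')
  sorted[8] = sumZQ$opos  (last char: 's')
  sorted[9] = umZQ$oposs  (last char: 's')
Last column: QZmu$pooss
Original string S is at sorted index 4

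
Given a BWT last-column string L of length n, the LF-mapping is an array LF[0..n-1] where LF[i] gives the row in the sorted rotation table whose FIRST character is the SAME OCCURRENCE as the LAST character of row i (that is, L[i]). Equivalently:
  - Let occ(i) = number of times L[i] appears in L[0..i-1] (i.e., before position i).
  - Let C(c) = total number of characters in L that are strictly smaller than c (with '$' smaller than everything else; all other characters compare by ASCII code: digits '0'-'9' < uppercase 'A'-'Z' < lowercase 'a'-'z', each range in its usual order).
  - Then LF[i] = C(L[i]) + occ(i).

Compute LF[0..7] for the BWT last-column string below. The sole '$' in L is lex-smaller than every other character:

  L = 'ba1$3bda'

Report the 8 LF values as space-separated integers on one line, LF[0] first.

Char counts: '$':1, '1':1, '3':1, 'a':2, 'b':2, 'd':1
C (first-col start): C('$')=0, C('1')=1, C('3')=2, C('a')=3, C('b')=5, C('d')=7
L[0]='b': occ=0, LF[0]=C('b')+0=5+0=5
L[1]='a': occ=0, LF[1]=C('a')+0=3+0=3
L[2]='1': occ=0, LF[2]=C('1')+0=1+0=1
L[3]='$': occ=0, LF[3]=C('$')+0=0+0=0
L[4]='3': occ=0, LF[4]=C('3')+0=2+0=2
L[5]='b': occ=1, LF[5]=C('b')+1=5+1=6
L[6]='d': occ=0, LF[6]=C('d')+0=7+0=7
L[7]='a': occ=1, LF[7]=C('a')+1=3+1=4

Answer: 5 3 1 0 2 6 7 4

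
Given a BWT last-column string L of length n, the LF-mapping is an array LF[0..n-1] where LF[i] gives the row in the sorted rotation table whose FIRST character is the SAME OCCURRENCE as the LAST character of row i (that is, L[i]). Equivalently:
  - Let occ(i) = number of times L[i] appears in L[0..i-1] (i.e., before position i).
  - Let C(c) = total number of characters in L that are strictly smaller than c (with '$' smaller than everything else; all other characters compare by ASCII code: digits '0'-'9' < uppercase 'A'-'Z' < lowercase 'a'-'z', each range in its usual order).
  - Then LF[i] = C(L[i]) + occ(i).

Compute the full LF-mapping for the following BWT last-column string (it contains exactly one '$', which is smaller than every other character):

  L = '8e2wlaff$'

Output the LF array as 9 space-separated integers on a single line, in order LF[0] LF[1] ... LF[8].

Char counts: '$':1, '2':1, '8':1, 'a':1, 'e':1, 'f':2, 'l':1, 'w':1
C (first-col start): C('$')=0, C('2')=1, C('8')=2, C('a')=3, C('e')=4, C('f')=5, C('l')=7, C('w')=8
L[0]='8': occ=0, LF[0]=C('8')+0=2+0=2
L[1]='e': occ=0, LF[1]=C('e')+0=4+0=4
L[2]='2': occ=0, LF[2]=C('2')+0=1+0=1
L[3]='w': occ=0, LF[3]=C('w')+0=8+0=8
L[4]='l': occ=0, LF[4]=C('l')+0=7+0=7
L[5]='a': occ=0, LF[5]=C('a')+0=3+0=3
L[6]='f': occ=0, LF[6]=C('f')+0=5+0=5
L[7]='f': occ=1, LF[7]=C('f')+1=5+1=6
L[8]='$': occ=0, LF[8]=C('$')+0=0+0=0

Answer: 2 4 1 8 7 3 5 6 0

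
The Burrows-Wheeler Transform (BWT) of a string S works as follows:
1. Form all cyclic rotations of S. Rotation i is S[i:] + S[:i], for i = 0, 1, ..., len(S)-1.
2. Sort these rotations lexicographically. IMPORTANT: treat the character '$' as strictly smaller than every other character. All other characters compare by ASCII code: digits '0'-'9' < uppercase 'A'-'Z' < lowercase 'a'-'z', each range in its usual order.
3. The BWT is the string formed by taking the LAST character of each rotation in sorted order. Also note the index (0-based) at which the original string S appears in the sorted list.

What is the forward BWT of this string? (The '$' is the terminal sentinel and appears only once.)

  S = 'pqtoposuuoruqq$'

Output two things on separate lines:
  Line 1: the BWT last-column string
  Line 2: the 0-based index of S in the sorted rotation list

Answer: qtupo$qupooqurs
5

Derivation:
All 15 rotations (rotation i = S[i:]+S[:i]):
  rot[0] = pqtoposuuoruqq$
  rot[1] = qtoposuuoruqq$p
  rot[2] = toposuuoruqq$pq
  rot[3] = oposuuoruqq$pqt
  rot[4] = posuuoruqq$pqto
  rot[5] = osuuoruqq$pqtop
  rot[6] = suuoruqq$pqtopo
  rot[7] = uuoruqq$pqtopos
  rot[8] = uoruqq$pqtoposu
  rot[9] = oruqq$pqtoposuu
  rot[10] = ruqq$pqtoposuuo
  rot[11] = uqq$pqtoposuuor
  rot[12] = qq$pqtoposuuoru
  rot[13] = q$pqtoposuuoruq
  rot[14] = $pqtoposuuoruqq
Sorted (with $ < everything):
  sorted[0] = $pqtoposuuoruqq  (last char: 'q')
  sorted[1] = oposuuoruqq$pqt  (last char: 't')
  sorted[2] = oruqq$pqtoposuu  (last char: 'u')
  sorted[3] = osuuoruqq$pqtop  (last char: 'p')
  sorted[4] = posuuoruqq$pqto  (last char: 'o')
  sorted[5] = pqtoposuuoruqq$  (last char: '$')
  sorted[6] = q$pqtoposuuoruq  (last char: 'q')
  sorted[7] = qq$pqtoposuuoru  (last char: 'u')
  sorted[8] = qtoposuuoruqq$p  (last char: 'p')
  sorted[9] = ruqq$pqtoposuuo  (last char: 'o')
  sorted[10] = suuoruqq$pqtopo  (last char: 'o')
  sorted[11] = toposuuoruqq$pq  (last char: 'q')
  sorted[12] = uoruqq$pqtoposu  (last char: 'u')
  sorted[13] = uqq$pqtoposuuor  (last char: 'r')
  sorted[14] = uuoruqq$pqtopos  (last char: 's')
Last column: qtupo$qupooqurs
Original string S is at sorted index 5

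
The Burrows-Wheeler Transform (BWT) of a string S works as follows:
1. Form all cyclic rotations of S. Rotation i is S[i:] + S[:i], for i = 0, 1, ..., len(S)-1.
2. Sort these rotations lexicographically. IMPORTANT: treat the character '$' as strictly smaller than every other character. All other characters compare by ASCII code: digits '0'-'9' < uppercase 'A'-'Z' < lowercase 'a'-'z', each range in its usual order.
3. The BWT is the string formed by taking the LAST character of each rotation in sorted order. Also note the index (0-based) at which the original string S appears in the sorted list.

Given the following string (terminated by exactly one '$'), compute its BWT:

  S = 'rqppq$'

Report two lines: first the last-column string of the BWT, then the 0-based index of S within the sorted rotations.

All 6 rotations (rotation i = S[i:]+S[:i]):
  rot[0] = rqppq$
  rot[1] = qppq$r
  rot[2] = ppq$rq
  rot[3] = pq$rqp
  rot[4] = q$rqpp
  rot[5] = $rqppq
Sorted (with $ < everything):
  sorted[0] = $rqppq  (last char: 'q')
  sorted[1] = ppq$rq  (last char: 'q')
  sorted[2] = pq$rqp  (last char: 'p')
  sorted[3] = q$rqpp  (last char: 'p')
  sorted[4] = qppq$r  (last char: 'r')
  sorted[5] = rqppq$  (last char: '$')
Last column: qqppr$
Original string S is at sorted index 5

Answer: qqppr$
5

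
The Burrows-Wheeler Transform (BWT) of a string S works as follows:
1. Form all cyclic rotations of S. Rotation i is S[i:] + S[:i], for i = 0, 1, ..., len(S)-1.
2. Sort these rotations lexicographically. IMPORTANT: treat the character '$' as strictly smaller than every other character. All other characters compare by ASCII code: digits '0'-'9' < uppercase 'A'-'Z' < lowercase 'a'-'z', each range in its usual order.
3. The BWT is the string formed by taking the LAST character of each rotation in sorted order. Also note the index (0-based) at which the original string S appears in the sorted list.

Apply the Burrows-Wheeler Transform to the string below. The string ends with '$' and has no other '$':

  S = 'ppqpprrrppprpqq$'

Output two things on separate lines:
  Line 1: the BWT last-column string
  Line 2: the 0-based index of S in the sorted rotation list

All 16 rotations (rotation i = S[i:]+S[:i]):
  rot[0] = ppqpprrrppprpqq$
  rot[1] = pqpprrrppprpqq$p
  rot[2] = qpprrrppprpqq$pp
  rot[3] = pprrrppprpqq$ppq
  rot[4] = prrrppprpqq$ppqp
  rot[5] = rrrppprpqq$ppqpp
  rot[6] = rrppprpqq$ppqppr
  rot[7] = rppprpqq$ppqpprr
  rot[8] = ppprpqq$ppqpprrr
  rot[9] = pprpqq$ppqpprrrp
  rot[10] = prpqq$ppqpprrrpp
  rot[11] = rpqq$ppqpprrrppp
  rot[12] = pqq$ppqpprrrpppr
  rot[13] = qq$ppqpprrrppprp
  rot[14] = q$ppqpprrrppprpq
  rot[15] = $ppqpprrrppprpqq
Sorted (with $ < everything):
  sorted[0] = $ppqpprrrppprpqq  (last char: 'q')
  sorted[1] = ppprpqq$ppqpprrr  (last char: 'r')
  sorted[2] = ppqpprrrppprpqq$  (last char: '$')
  sorted[3] = pprpqq$ppqpprrrp  (last char: 'p')
  sorted[4] = pprrrppprpqq$ppq  (last char: 'q')
  sorted[5] = pqpprrrppprpqq$p  (last char: 'p')
  sorted[6] = pqq$ppqpprrrpppr  (last char: 'r')
  sorted[7] = prpqq$ppqpprrrpp  (last char: 'p')
  sorted[8] = prrrppprpqq$ppqp  (last char: 'p')
  sorted[9] = q$ppqpprrrppprpq  (last char: 'q')
  sorted[10] = qpprrrppprpqq$pp  (last char: 'p')
  sorted[11] = qq$ppqpprrrppprp  (last char: 'p')
  sorted[12] = rppprpqq$ppqpprr  (last char: 'r')
  sorted[13] = rpqq$ppqpprrrppp  (last char: 'p')
  sorted[14] = rrppprpqq$ppqppr  (last char: 'r')
  sorted[15] = rrrppprpqq$ppqpp  (last char: 'p')
Last column: qr$pqprppqpprprp
Original string S is at sorted index 2

Answer: qr$pqprppqpprprp
2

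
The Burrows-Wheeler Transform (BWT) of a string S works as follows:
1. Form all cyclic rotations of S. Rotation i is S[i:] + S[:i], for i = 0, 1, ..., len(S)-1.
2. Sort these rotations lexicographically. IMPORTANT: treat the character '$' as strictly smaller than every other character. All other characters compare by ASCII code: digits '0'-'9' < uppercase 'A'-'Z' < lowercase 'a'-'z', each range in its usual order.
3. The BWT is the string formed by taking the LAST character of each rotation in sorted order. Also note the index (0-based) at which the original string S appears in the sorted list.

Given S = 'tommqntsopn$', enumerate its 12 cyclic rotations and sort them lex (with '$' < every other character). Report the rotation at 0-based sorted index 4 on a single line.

All 12 rotations (rotation i = S[i:]+S[:i]):
  rot[0] = tommqntsopn$
  rot[1] = ommqntsopn$t
  rot[2] = mmqntsopn$to
  rot[3] = mqntsopn$tom
  rot[4] = qntsopn$tomm
  rot[5] = ntsopn$tommq
  rot[6] = tsopn$tommqn
  rot[7] = sopn$tommqnt
  rot[8] = opn$tommqnts
  rot[9] = pn$tommqntso
  rot[10] = n$tommqntsop
  rot[11] = $tommqntsopn
Sorted (with $ < everything):
  sorted[0] = $tommqntsopn
  sorted[1] = mmqntsopn$to
  sorted[2] = mqntsopn$tom
  sorted[3] = n$tommqntsop
  sorted[4] = ntsopn$tommq
  sorted[5] = ommqntsopn$t
  sorted[6] = opn$tommqnts
  sorted[7] = pn$tommqntso
  sorted[8] = qntsopn$tomm
  sorted[9] = sopn$tommqnt
  sorted[10] = tommqntsopn$
  sorted[11] = tsopn$tommqn
sorted[4] = ntsopn$tommq

Answer: ntsopn$tommq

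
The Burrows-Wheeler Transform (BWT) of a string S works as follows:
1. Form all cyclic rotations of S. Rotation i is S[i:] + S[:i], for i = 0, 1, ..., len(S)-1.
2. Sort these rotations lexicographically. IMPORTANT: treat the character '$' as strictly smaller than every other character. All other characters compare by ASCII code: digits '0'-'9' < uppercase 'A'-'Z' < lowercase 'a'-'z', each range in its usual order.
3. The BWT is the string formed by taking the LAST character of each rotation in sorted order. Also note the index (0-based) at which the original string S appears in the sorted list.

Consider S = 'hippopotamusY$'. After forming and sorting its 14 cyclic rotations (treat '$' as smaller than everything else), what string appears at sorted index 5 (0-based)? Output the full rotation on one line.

Answer: musY$hippopota

Derivation:
All 14 rotations (rotation i = S[i:]+S[:i]):
  rot[0] = hippopotamusY$
  rot[1] = ippopotamusY$h
  rot[2] = ppopotamusY$hi
  rot[3] = popotamusY$hip
  rot[4] = opotamusY$hipp
  rot[5] = potamusY$hippo
  rot[6] = otamusY$hippop
  rot[7] = tamusY$hippopo
  rot[8] = amusY$hippopot
  rot[9] = musY$hippopota
  rot[10] = usY$hippopotam
  rot[11] = sY$hippopotamu
  rot[12] = Y$hippopotamus
  rot[13] = $hippopotamusY
Sorted (with $ < everything):
  sorted[0] = $hippopotamusY
  sorted[1] = Y$hippopotamus
  sorted[2] = amusY$hippopot
  sorted[3] = hippopotamusY$
  sorted[4] = ippopotamusY$h
  sorted[5] = musY$hippopota
  sorted[6] = opotamusY$hipp
  sorted[7] = otamusY$hippop
  sorted[8] = popotamusY$hip
  sorted[9] = potamusY$hippo
  sorted[10] = ppopotamusY$hi
  sorted[11] = sY$hippopotamu
  sorted[12] = tamusY$hippopo
  sorted[13] = usY$hippopotam
sorted[5] = musY$hippopota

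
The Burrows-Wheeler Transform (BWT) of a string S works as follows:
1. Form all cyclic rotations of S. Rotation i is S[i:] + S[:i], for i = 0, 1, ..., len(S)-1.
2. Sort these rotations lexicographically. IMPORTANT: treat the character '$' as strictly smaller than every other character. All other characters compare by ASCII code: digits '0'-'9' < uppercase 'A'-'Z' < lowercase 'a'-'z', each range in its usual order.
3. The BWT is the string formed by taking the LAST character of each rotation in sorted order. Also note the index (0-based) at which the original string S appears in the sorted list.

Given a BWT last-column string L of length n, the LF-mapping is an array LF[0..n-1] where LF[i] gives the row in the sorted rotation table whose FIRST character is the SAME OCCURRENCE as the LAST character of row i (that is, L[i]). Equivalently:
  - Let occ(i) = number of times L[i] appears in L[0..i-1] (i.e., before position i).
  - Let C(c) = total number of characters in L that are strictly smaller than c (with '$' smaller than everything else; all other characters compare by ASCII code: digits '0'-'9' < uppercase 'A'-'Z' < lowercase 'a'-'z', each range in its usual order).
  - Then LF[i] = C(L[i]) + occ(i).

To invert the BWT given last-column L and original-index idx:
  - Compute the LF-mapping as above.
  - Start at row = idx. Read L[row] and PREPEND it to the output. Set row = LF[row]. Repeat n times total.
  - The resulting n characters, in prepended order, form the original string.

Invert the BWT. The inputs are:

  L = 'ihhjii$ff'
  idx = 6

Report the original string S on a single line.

LF mapping: 5 3 4 8 6 7 0 1 2
Walk LF starting at row 6, prepending L[row]:
  step 1: row=6, L[6]='$', prepend. Next row=LF[6]=0
  step 2: row=0, L[0]='i', prepend. Next row=LF[0]=5
  step 3: row=5, L[5]='i', prepend. Next row=LF[5]=7
  step 4: row=7, L[7]='f', prepend. Next row=LF[7]=1
  step 5: row=1, L[1]='h', prepend. Next row=LF[1]=3
  step 6: row=3, L[3]='j', prepend. Next row=LF[3]=8
  step 7: row=8, L[8]='f', prepend. Next row=LF[8]=2
  step 8: row=2, L[2]='h', prepend. Next row=LF[2]=4
  step 9: row=4, L[4]='i', prepend. Next row=LF[4]=6
Reversed output: ihfjhfii$

Answer: ihfjhfii$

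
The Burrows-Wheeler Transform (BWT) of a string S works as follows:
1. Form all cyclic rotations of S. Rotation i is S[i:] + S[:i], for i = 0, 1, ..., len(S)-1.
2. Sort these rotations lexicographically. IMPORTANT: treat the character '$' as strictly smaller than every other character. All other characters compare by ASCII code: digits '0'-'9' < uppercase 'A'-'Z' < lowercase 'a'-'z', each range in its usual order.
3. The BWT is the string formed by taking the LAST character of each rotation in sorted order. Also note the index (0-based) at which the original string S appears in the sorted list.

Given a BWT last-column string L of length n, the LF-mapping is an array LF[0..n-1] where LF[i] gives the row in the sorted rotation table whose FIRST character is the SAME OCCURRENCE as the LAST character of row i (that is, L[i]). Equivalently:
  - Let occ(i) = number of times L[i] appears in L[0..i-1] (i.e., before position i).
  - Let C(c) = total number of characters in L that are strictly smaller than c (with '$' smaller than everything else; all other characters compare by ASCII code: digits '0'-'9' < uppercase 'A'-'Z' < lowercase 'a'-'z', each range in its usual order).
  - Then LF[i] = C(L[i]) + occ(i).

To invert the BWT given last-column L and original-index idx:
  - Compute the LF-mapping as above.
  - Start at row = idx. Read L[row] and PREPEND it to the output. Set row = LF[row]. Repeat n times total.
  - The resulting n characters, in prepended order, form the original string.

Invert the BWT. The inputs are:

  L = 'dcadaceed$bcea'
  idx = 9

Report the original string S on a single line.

LF mapping: 8 5 1 9 2 6 11 12 10 0 4 7 13 3
Walk LF starting at row 9, prepending L[row]:
  step 1: row=9, L[9]='$', prepend. Next row=LF[9]=0
  step 2: row=0, L[0]='d', prepend. Next row=LF[0]=8
  step 3: row=8, L[8]='d', prepend. Next row=LF[8]=10
  step 4: row=10, L[10]='b', prepend. Next row=LF[10]=4
  step 5: row=4, L[4]='a', prepend. Next row=LF[4]=2
  step 6: row=2, L[2]='a', prepend. Next row=LF[2]=1
  step 7: row=1, L[1]='c', prepend. Next row=LF[1]=5
  step 8: row=5, L[5]='c', prepend. Next row=LF[5]=6
  step 9: row=6, L[6]='e', prepend. Next row=LF[6]=11
  step 10: row=11, L[11]='c', prepend. Next row=LF[11]=7
  step 11: row=7, L[7]='e', prepend. Next row=LF[7]=12
  step 12: row=12, L[12]='e', prepend. Next row=LF[12]=13
  step 13: row=13, L[13]='a', prepend. Next row=LF[13]=3
  step 14: row=3, L[3]='d', prepend. Next row=LF[3]=9
Reversed output: daeececcaabdd$

Answer: daeececcaabdd$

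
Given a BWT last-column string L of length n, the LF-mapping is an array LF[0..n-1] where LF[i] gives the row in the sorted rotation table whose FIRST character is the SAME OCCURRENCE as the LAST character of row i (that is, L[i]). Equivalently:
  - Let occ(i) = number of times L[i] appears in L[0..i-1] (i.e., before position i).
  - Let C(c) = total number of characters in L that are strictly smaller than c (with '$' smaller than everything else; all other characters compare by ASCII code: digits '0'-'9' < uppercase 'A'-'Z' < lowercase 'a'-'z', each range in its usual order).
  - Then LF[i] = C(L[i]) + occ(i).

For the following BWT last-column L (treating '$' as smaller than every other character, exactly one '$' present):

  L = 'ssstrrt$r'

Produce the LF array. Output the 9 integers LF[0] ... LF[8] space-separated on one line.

Answer: 4 5 6 7 1 2 8 0 3

Derivation:
Char counts: '$':1, 'r':3, 's':3, 't':2
C (first-col start): C('$')=0, C('r')=1, C('s')=4, C('t')=7
L[0]='s': occ=0, LF[0]=C('s')+0=4+0=4
L[1]='s': occ=1, LF[1]=C('s')+1=4+1=5
L[2]='s': occ=2, LF[2]=C('s')+2=4+2=6
L[3]='t': occ=0, LF[3]=C('t')+0=7+0=7
L[4]='r': occ=0, LF[4]=C('r')+0=1+0=1
L[5]='r': occ=1, LF[5]=C('r')+1=1+1=2
L[6]='t': occ=1, LF[6]=C('t')+1=7+1=8
L[7]='$': occ=0, LF[7]=C('$')+0=0+0=0
L[8]='r': occ=2, LF[8]=C('r')+2=1+2=3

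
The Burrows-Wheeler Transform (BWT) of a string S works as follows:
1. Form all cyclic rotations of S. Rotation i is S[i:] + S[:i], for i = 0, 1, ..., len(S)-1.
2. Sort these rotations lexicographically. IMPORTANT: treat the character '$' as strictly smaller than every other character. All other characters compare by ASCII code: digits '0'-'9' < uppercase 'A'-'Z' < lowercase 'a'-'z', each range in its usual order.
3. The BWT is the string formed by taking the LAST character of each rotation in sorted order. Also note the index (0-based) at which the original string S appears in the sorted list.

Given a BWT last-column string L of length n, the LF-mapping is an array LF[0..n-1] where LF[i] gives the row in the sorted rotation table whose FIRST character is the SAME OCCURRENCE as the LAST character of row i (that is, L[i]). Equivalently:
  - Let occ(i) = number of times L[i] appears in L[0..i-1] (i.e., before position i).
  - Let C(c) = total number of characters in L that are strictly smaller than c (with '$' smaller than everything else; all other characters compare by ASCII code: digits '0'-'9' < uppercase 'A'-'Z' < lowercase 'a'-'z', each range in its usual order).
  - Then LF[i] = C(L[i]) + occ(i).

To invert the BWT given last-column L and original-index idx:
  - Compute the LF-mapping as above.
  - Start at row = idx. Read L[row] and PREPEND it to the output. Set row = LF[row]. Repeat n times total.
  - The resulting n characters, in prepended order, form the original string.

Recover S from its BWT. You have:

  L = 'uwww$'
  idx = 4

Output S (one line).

LF mapping: 1 2 3 4 0
Walk LF starting at row 4, prepending L[row]:
  step 1: row=4, L[4]='$', prepend. Next row=LF[4]=0
  step 2: row=0, L[0]='u', prepend. Next row=LF[0]=1
  step 3: row=1, L[1]='w', prepend. Next row=LF[1]=2
  step 4: row=2, L[2]='w', prepend. Next row=LF[2]=3
  step 5: row=3, L[3]='w', prepend. Next row=LF[3]=4
Reversed output: wwwu$

Answer: wwwu$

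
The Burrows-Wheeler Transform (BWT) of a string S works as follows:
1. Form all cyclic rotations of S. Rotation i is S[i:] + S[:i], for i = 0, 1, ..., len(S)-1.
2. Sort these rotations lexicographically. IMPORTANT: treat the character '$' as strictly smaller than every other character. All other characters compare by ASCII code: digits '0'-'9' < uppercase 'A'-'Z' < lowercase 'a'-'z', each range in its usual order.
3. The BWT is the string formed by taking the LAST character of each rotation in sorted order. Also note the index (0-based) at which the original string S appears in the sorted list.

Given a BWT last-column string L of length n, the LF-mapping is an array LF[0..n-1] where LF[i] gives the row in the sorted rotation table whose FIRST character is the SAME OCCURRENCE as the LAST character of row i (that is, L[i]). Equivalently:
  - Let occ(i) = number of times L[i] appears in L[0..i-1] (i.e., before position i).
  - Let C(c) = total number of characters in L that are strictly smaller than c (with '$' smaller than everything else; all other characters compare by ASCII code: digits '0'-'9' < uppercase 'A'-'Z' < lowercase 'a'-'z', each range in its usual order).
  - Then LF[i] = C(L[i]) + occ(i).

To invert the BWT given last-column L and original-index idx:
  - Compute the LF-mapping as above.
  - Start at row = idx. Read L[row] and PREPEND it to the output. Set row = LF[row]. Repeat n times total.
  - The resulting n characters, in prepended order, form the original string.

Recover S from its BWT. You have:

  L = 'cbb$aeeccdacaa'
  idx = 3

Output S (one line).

LF mapping: 7 5 6 0 1 12 13 8 9 11 2 10 3 4
Walk LF starting at row 3, prepending L[row]:
  step 1: row=3, L[3]='$', prepend. Next row=LF[3]=0
  step 2: row=0, L[0]='c', prepend. Next row=LF[0]=7
  step 3: row=7, L[7]='c', prepend. Next row=LF[7]=8
  step 4: row=8, L[8]='c', prepend. Next row=LF[8]=9
  step 5: row=9, L[9]='d', prepend. Next row=LF[9]=11
  step 6: row=11, L[11]='c', prepend. Next row=LF[11]=10
  step 7: row=10, L[10]='a', prepend. Next row=LF[10]=2
  step 8: row=2, L[2]='b', prepend. Next row=LF[2]=6
  step 9: row=6, L[6]='e', prepend. Next row=LF[6]=13
  step 10: row=13, L[13]='a', prepend. Next row=LF[13]=4
  step 11: row=4, L[4]='a', prepend. Next row=LF[4]=1
  step 12: row=1, L[1]='b', prepend. Next row=LF[1]=5
  step 13: row=5, L[5]='e', prepend. Next row=LF[5]=12
  step 14: row=12, L[12]='a', prepend. Next row=LF[12]=3
Reversed output: aebaaebacdccc$

Answer: aebaaebacdccc$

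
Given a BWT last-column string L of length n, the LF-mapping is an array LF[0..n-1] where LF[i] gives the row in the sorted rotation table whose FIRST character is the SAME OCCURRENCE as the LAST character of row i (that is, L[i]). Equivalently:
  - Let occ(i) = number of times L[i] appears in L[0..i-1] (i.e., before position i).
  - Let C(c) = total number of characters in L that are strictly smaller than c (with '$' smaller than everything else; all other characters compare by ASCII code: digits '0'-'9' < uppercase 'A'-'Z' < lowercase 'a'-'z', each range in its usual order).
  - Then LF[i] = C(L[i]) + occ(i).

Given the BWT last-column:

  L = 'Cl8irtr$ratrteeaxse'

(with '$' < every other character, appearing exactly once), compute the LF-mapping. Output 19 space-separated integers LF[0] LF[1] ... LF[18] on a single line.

Char counts: '$':1, '8':1, 'C':1, 'a':2, 'e':3, 'i':1, 'l':1, 'r':4, 's':1, 't':3, 'x':1
C (first-col start): C('$')=0, C('8')=1, C('C')=2, C('a')=3, C('e')=5, C('i')=8, C('l')=9, C('r')=10, C('s')=14, C('t')=15, C('x')=18
L[0]='C': occ=0, LF[0]=C('C')+0=2+0=2
L[1]='l': occ=0, LF[1]=C('l')+0=9+0=9
L[2]='8': occ=0, LF[2]=C('8')+0=1+0=1
L[3]='i': occ=0, LF[3]=C('i')+0=8+0=8
L[4]='r': occ=0, LF[4]=C('r')+0=10+0=10
L[5]='t': occ=0, LF[5]=C('t')+0=15+0=15
L[6]='r': occ=1, LF[6]=C('r')+1=10+1=11
L[7]='$': occ=0, LF[7]=C('$')+0=0+0=0
L[8]='r': occ=2, LF[8]=C('r')+2=10+2=12
L[9]='a': occ=0, LF[9]=C('a')+0=3+0=3
L[10]='t': occ=1, LF[10]=C('t')+1=15+1=16
L[11]='r': occ=3, LF[11]=C('r')+3=10+3=13
L[12]='t': occ=2, LF[12]=C('t')+2=15+2=17
L[13]='e': occ=0, LF[13]=C('e')+0=5+0=5
L[14]='e': occ=1, LF[14]=C('e')+1=5+1=6
L[15]='a': occ=1, LF[15]=C('a')+1=3+1=4
L[16]='x': occ=0, LF[16]=C('x')+0=18+0=18
L[17]='s': occ=0, LF[17]=C('s')+0=14+0=14
L[18]='e': occ=2, LF[18]=C('e')+2=5+2=7

Answer: 2 9 1 8 10 15 11 0 12 3 16 13 17 5 6 4 18 14 7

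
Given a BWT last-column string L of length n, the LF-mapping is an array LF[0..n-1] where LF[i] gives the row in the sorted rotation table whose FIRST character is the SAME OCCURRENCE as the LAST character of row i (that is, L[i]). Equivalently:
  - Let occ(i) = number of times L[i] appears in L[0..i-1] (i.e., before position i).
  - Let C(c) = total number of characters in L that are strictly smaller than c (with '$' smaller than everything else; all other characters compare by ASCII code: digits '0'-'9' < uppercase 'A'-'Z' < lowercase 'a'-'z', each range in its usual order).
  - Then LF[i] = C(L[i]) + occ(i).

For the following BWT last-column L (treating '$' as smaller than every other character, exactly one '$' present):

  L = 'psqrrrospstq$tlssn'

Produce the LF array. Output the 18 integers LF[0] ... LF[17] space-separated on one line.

Char counts: '$':1, 'l':1, 'n':1, 'o':1, 'p':2, 'q':2, 'r':3, 's':5, 't':2
C (first-col start): C('$')=0, C('l')=1, C('n')=2, C('o')=3, C('p')=4, C('q')=6, C('r')=8, C('s')=11, C('t')=16
L[0]='p': occ=0, LF[0]=C('p')+0=4+0=4
L[1]='s': occ=0, LF[1]=C('s')+0=11+0=11
L[2]='q': occ=0, LF[2]=C('q')+0=6+0=6
L[3]='r': occ=0, LF[3]=C('r')+0=8+0=8
L[4]='r': occ=1, LF[4]=C('r')+1=8+1=9
L[5]='r': occ=2, LF[5]=C('r')+2=8+2=10
L[6]='o': occ=0, LF[6]=C('o')+0=3+0=3
L[7]='s': occ=1, LF[7]=C('s')+1=11+1=12
L[8]='p': occ=1, LF[8]=C('p')+1=4+1=5
L[9]='s': occ=2, LF[9]=C('s')+2=11+2=13
L[10]='t': occ=0, LF[10]=C('t')+0=16+0=16
L[11]='q': occ=1, LF[11]=C('q')+1=6+1=7
L[12]='$': occ=0, LF[12]=C('$')+0=0+0=0
L[13]='t': occ=1, LF[13]=C('t')+1=16+1=17
L[14]='l': occ=0, LF[14]=C('l')+0=1+0=1
L[15]='s': occ=3, LF[15]=C('s')+3=11+3=14
L[16]='s': occ=4, LF[16]=C('s')+4=11+4=15
L[17]='n': occ=0, LF[17]=C('n')+0=2+0=2

Answer: 4 11 6 8 9 10 3 12 5 13 16 7 0 17 1 14 15 2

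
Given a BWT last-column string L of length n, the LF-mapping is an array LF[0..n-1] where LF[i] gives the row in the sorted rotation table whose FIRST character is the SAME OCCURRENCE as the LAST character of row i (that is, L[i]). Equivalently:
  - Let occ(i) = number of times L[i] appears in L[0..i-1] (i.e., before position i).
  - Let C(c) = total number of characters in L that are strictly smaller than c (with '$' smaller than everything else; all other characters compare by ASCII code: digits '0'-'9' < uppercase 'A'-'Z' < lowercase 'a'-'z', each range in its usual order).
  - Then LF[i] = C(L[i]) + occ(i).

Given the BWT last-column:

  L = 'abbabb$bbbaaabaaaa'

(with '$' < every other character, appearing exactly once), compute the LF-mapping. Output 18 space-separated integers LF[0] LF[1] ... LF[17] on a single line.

Char counts: '$':1, 'a':9, 'b':8
C (first-col start): C('$')=0, C('a')=1, C('b')=10
L[0]='a': occ=0, LF[0]=C('a')+0=1+0=1
L[1]='b': occ=0, LF[1]=C('b')+0=10+0=10
L[2]='b': occ=1, LF[2]=C('b')+1=10+1=11
L[3]='a': occ=1, LF[3]=C('a')+1=1+1=2
L[4]='b': occ=2, LF[4]=C('b')+2=10+2=12
L[5]='b': occ=3, LF[5]=C('b')+3=10+3=13
L[6]='$': occ=0, LF[6]=C('$')+0=0+0=0
L[7]='b': occ=4, LF[7]=C('b')+4=10+4=14
L[8]='b': occ=5, LF[8]=C('b')+5=10+5=15
L[9]='b': occ=6, LF[9]=C('b')+6=10+6=16
L[10]='a': occ=2, LF[10]=C('a')+2=1+2=3
L[11]='a': occ=3, LF[11]=C('a')+3=1+3=4
L[12]='a': occ=4, LF[12]=C('a')+4=1+4=5
L[13]='b': occ=7, LF[13]=C('b')+7=10+7=17
L[14]='a': occ=5, LF[14]=C('a')+5=1+5=6
L[15]='a': occ=6, LF[15]=C('a')+6=1+6=7
L[16]='a': occ=7, LF[16]=C('a')+7=1+7=8
L[17]='a': occ=8, LF[17]=C('a')+8=1+8=9

Answer: 1 10 11 2 12 13 0 14 15 16 3 4 5 17 6 7 8 9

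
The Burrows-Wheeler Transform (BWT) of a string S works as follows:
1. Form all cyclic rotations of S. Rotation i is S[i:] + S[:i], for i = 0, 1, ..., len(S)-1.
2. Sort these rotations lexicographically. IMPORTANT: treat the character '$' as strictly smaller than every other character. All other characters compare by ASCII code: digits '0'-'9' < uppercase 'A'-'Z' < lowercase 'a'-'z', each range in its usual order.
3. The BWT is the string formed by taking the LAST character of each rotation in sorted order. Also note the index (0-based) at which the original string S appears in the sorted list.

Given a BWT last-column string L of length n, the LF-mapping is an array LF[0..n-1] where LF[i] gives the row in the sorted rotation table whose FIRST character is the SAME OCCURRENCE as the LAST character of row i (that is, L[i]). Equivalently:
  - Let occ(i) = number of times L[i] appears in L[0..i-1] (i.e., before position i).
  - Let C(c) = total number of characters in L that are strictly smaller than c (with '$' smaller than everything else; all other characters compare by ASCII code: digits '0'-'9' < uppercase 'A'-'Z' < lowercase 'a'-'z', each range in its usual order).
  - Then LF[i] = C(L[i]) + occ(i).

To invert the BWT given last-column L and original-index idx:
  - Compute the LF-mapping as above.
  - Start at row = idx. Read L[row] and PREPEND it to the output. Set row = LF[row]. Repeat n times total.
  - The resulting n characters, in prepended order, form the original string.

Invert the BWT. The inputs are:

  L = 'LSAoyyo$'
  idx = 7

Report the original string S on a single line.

Answer: yoyoSAL$

Derivation:
LF mapping: 2 3 1 4 6 7 5 0
Walk LF starting at row 7, prepending L[row]:
  step 1: row=7, L[7]='$', prepend. Next row=LF[7]=0
  step 2: row=0, L[0]='L', prepend. Next row=LF[0]=2
  step 3: row=2, L[2]='A', prepend. Next row=LF[2]=1
  step 4: row=1, L[1]='S', prepend. Next row=LF[1]=3
  step 5: row=3, L[3]='o', prepend. Next row=LF[3]=4
  step 6: row=4, L[4]='y', prepend. Next row=LF[4]=6
  step 7: row=6, L[6]='o', prepend. Next row=LF[6]=5
  step 8: row=5, L[5]='y', prepend. Next row=LF[5]=7
Reversed output: yoyoSAL$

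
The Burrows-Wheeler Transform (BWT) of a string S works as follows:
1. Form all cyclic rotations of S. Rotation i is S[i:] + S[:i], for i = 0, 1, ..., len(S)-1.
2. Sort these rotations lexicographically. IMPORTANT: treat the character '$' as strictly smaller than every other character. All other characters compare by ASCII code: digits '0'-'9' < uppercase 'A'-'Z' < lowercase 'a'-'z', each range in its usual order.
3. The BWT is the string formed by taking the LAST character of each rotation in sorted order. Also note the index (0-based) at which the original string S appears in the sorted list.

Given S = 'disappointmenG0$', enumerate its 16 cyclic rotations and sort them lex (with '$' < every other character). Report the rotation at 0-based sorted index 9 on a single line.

All 16 rotations (rotation i = S[i:]+S[:i]):
  rot[0] = disappointmenG0$
  rot[1] = isappointmenG0$d
  rot[2] = sappointmenG0$di
  rot[3] = appointmenG0$dis
  rot[4] = ppointmenG0$disa
  rot[5] = pointmenG0$disap
  rot[6] = ointmenG0$disapp
  rot[7] = intmenG0$disappo
  rot[8] = ntmenG0$disappoi
  rot[9] = tmenG0$disappoin
  rot[10] = menG0$disappoint
  rot[11] = enG0$disappointm
  rot[12] = nG0$disappointme
  rot[13] = G0$disappointmen
  rot[14] = 0$disappointmenG
  rot[15] = $disappointmenG0
Sorted (with $ < everything):
  sorted[0] = $disappointmenG0
  sorted[1] = 0$disappointmenG
  sorted[2] = G0$disappointmen
  sorted[3] = appointmenG0$dis
  sorted[4] = disappointmenG0$
  sorted[5] = enG0$disappointm
  sorted[6] = intmenG0$disappo
  sorted[7] = isappointmenG0$d
  sorted[8] = menG0$disappoint
  sorted[9] = nG0$disappointme
  sorted[10] = ntmenG0$disappoi
  sorted[11] = ointmenG0$disapp
  sorted[12] = pointmenG0$disap
  sorted[13] = ppointmenG0$disa
  sorted[14] = sappointmenG0$di
  sorted[15] = tmenG0$disappoin
sorted[9] = nG0$disappointme

Answer: nG0$disappointme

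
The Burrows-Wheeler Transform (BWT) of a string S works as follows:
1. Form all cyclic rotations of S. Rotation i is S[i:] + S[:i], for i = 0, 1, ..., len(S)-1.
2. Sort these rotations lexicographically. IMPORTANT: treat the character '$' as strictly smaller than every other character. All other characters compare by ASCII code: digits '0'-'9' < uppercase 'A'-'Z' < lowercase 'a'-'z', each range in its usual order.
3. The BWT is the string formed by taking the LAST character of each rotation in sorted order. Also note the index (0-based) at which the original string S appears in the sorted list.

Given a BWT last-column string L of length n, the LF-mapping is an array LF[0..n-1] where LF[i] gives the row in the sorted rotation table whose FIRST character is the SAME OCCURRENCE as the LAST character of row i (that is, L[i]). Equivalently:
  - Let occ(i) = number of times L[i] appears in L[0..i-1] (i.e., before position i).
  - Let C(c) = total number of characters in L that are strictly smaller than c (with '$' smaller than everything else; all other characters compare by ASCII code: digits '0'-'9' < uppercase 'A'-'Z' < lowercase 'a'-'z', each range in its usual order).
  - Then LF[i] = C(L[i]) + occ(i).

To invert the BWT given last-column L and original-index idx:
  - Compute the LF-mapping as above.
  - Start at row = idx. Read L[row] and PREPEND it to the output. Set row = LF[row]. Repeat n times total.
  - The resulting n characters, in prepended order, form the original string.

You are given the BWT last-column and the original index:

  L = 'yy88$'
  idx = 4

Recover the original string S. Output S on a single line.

Answer: y88y$

Derivation:
LF mapping: 3 4 1 2 0
Walk LF starting at row 4, prepending L[row]:
  step 1: row=4, L[4]='$', prepend. Next row=LF[4]=0
  step 2: row=0, L[0]='y', prepend. Next row=LF[0]=3
  step 3: row=3, L[3]='8', prepend. Next row=LF[3]=2
  step 4: row=2, L[2]='8', prepend. Next row=LF[2]=1
  step 5: row=1, L[1]='y', prepend. Next row=LF[1]=4
Reversed output: y88y$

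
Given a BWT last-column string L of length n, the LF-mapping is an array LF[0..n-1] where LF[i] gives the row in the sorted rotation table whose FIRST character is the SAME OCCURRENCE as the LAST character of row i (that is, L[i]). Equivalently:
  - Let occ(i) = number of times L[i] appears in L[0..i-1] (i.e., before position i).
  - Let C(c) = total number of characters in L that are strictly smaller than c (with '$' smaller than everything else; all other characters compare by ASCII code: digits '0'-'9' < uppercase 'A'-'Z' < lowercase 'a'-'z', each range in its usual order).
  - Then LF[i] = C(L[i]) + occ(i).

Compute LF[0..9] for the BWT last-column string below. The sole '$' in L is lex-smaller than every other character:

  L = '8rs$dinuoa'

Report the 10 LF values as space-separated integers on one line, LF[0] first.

Char counts: '$':1, '8':1, 'a':1, 'd':1, 'i':1, 'n':1, 'o':1, 'r':1, 's':1, 'u':1
C (first-col start): C('$')=0, C('8')=1, C('a')=2, C('d')=3, C('i')=4, C('n')=5, C('o')=6, C('r')=7, C('s')=8, C('u')=9
L[0]='8': occ=0, LF[0]=C('8')+0=1+0=1
L[1]='r': occ=0, LF[1]=C('r')+0=7+0=7
L[2]='s': occ=0, LF[2]=C('s')+0=8+0=8
L[3]='$': occ=0, LF[3]=C('$')+0=0+0=0
L[4]='d': occ=0, LF[4]=C('d')+0=3+0=3
L[5]='i': occ=0, LF[5]=C('i')+0=4+0=4
L[6]='n': occ=0, LF[6]=C('n')+0=5+0=5
L[7]='u': occ=0, LF[7]=C('u')+0=9+0=9
L[8]='o': occ=0, LF[8]=C('o')+0=6+0=6
L[9]='a': occ=0, LF[9]=C('a')+0=2+0=2

Answer: 1 7 8 0 3 4 5 9 6 2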